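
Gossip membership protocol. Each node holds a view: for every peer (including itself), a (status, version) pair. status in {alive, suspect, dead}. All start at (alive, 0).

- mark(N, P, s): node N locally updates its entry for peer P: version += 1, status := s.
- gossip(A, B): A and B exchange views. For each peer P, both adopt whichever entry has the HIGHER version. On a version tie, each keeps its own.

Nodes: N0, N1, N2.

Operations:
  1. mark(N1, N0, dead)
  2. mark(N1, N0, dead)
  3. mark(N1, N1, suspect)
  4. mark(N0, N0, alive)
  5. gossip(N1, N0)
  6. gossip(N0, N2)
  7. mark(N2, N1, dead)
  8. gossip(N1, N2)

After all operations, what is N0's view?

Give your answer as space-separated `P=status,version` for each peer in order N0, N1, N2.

Op 1: N1 marks N0=dead -> (dead,v1)
Op 2: N1 marks N0=dead -> (dead,v2)
Op 3: N1 marks N1=suspect -> (suspect,v1)
Op 4: N0 marks N0=alive -> (alive,v1)
Op 5: gossip N1<->N0 -> N1.N0=(dead,v2) N1.N1=(suspect,v1) N1.N2=(alive,v0) | N0.N0=(dead,v2) N0.N1=(suspect,v1) N0.N2=(alive,v0)
Op 6: gossip N0<->N2 -> N0.N0=(dead,v2) N0.N1=(suspect,v1) N0.N2=(alive,v0) | N2.N0=(dead,v2) N2.N1=(suspect,v1) N2.N2=(alive,v0)
Op 7: N2 marks N1=dead -> (dead,v2)
Op 8: gossip N1<->N2 -> N1.N0=(dead,v2) N1.N1=(dead,v2) N1.N2=(alive,v0) | N2.N0=(dead,v2) N2.N1=(dead,v2) N2.N2=(alive,v0)

Answer: N0=dead,2 N1=suspect,1 N2=alive,0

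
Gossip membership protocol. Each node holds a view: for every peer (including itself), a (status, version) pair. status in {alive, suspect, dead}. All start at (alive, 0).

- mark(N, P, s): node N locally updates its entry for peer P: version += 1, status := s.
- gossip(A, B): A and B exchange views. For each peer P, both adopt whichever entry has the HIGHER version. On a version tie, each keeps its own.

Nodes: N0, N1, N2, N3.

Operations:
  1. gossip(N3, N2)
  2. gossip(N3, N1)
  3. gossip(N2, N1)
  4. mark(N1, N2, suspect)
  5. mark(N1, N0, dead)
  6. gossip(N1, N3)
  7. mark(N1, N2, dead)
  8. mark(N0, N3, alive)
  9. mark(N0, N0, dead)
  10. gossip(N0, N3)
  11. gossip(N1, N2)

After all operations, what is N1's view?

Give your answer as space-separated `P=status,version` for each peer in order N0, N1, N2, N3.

Answer: N0=dead,1 N1=alive,0 N2=dead,2 N3=alive,0

Derivation:
Op 1: gossip N3<->N2 -> N3.N0=(alive,v0) N3.N1=(alive,v0) N3.N2=(alive,v0) N3.N3=(alive,v0) | N2.N0=(alive,v0) N2.N1=(alive,v0) N2.N2=(alive,v0) N2.N3=(alive,v0)
Op 2: gossip N3<->N1 -> N3.N0=(alive,v0) N3.N1=(alive,v0) N3.N2=(alive,v0) N3.N3=(alive,v0) | N1.N0=(alive,v0) N1.N1=(alive,v0) N1.N2=(alive,v0) N1.N3=(alive,v0)
Op 3: gossip N2<->N1 -> N2.N0=(alive,v0) N2.N1=(alive,v0) N2.N2=(alive,v0) N2.N3=(alive,v0) | N1.N0=(alive,v0) N1.N1=(alive,v0) N1.N2=(alive,v0) N1.N3=(alive,v0)
Op 4: N1 marks N2=suspect -> (suspect,v1)
Op 5: N1 marks N0=dead -> (dead,v1)
Op 6: gossip N1<->N3 -> N1.N0=(dead,v1) N1.N1=(alive,v0) N1.N2=(suspect,v1) N1.N3=(alive,v0) | N3.N0=(dead,v1) N3.N1=(alive,v0) N3.N2=(suspect,v1) N3.N3=(alive,v0)
Op 7: N1 marks N2=dead -> (dead,v2)
Op 8: N0 marks N3=alive -> (alive,v1)
Op 9: N0 marks N0=dead -> (dead,v1)
Op 10: gossip N0<->N3 -> N0.N0=(dead,v1) N0.N1=(alive,v0) N0.N2=(suspect,v1) N0.N3=(alive,v1) | N3.N0=(dead,v1) N3.N1=(alive,v0) N3.N2=(suspect,v1) N3.N3=(alive,v1)
Op 11: gossip N1<->N2 -> N1.N0=(dead,v1) N1.N1=(alive,v0) N1.N2=(dead,v2) N1.N3=(alive,v0) | N2.N0=(dead,v1) N2.N1=(alive,v0) N2.N2=(dead,v2) N2.N3=(alive,v0)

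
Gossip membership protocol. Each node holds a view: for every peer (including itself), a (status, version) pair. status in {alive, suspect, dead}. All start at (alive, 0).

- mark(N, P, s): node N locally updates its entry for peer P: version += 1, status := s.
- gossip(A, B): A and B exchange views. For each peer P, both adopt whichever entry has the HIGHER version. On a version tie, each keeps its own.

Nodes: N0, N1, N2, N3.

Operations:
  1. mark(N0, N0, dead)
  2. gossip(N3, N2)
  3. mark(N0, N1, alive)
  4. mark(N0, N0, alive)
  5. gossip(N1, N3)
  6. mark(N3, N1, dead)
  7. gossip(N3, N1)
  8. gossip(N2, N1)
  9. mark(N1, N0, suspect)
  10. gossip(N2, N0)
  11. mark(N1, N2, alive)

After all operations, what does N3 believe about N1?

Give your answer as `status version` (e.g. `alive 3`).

Answer: dead 1

Derivation:
Op 1: N0 marks N0=dead -> (dead,v1)
Op 2: gossip N3<->N2 -> N3.N0=(alive,v0) N3.N1=(alive,v0) N3.N2=(alive,v0) N3.N3=(alive,v0) | N2.N0=(alive,v0) N2.N1=(alive,v0) N2.N2=(alive,v0) N2.N3=(alive,v0)
Op 3: N0 marks N1=alive -> (alive,v1)
Op 4: N0 marks N0=alive -> (alive,v2)
Op 5: gossip N1<->N3 -> N1.N0=(alive,v0) N1.N1=(alive,v0) N1.N2=(alive,v0) N1.N3=(alive,v0) | N3.N0=(alive,v0) N3.N1=(alive,v0) N3.N2=(alive,v0) N3.N3=(alive,v0)
Op 6: N3 marks N1=dead -> (dead,v1)
Op 7: gossip N3<->N1 -> N3.N0=(alive,v0) N3.N1=(dead,v1) N3.N2=(alive,v0) N3.N3=(alive,v0) | N1.N0=(alive,v0) N1.N1=(dead,v1) N1.N2=(alive,v0) N1.N3=(alive,v0)
Op 8: gossip N2<->N1 -> N2.N0=(alive,v0) N2.N1=(dead,v1) N2.N2=(alive,v0) N2.N3=(alive,v0) | N1.N0=(alive,v0) N1.N1=(dead,v1) N1.N2=(alive,v0) N1.N3=(alive,v0)
Op 9: N1 marks N0=suspect -> (suspect,v1)
Op 10: gossip N2<->N0 -> N2.N0=(alive,v2) N2.N1=(dead,v1) N2.N2=(alive,v0) N2.N3=(alive,v0) | N0.N0=(alive,v2) N0.N1=(alive,v1) N0.N2=(alive,v0) N0.N3=(alive,v0)
Op 11: N1 marks N2=alive -> (alive,v1)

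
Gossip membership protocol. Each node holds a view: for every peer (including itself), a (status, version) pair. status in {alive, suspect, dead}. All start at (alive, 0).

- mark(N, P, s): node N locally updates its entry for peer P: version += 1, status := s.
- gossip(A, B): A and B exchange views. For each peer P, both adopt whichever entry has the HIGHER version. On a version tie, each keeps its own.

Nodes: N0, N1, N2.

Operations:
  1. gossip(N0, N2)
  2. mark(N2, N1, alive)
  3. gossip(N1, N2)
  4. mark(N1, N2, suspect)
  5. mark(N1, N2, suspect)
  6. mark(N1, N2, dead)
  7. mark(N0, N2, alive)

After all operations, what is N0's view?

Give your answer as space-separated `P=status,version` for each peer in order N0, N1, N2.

Answer: N0=alive,0 N1=alive,0 N2=alive,1

Derivation:
Op 1: gossip N0<->N2 -> N0.N0=(alive,v0) N0.N1=(alive,v0) N0.N2=(alive,v0) | N2.N0=(alive,v0) N2.N1=(alive,v0) N2.N2=(alive,v0)
Op 2: N2 marks N1=alive -> (alive,v1)
Op 3: gossip N1<->N2 -> N1.N0=(alive,v0) N1.N1=(alive,v1) N1.N2=(alive,v0) | N2.N0=(alive,v0) N2.N1=(alive,v1) N2.N2=(alive,v0)
Op 4: N1 marks N2=suspect -> (suspect,v1)
Op 5: N1 marks N2=suspect -> (suspect,v2)
Op 6: N1 marks N2=dead -> (dead,v3)
Op 7: N0 marks N2=alive -> (alive,v1)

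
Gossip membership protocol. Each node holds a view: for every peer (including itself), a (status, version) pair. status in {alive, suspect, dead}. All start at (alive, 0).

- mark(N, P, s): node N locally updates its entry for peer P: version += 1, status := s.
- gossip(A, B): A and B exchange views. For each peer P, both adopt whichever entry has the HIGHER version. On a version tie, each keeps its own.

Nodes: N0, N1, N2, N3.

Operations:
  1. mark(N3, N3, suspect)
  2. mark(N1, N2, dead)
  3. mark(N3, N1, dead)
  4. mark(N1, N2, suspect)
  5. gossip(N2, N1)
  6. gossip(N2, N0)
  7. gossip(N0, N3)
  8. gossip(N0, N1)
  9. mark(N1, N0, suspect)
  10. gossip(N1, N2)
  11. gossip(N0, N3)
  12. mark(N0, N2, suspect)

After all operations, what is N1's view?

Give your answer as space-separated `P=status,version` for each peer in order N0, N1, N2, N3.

Answer: N0=suspect,1 N1=dead,1 N2=suspect,2 N3=suspect,1

Derivation:
Op 1: N3 marks N3=suspect -> (suspect,v1)
Op 2: N1 marks N2=dead -> (dead,v1)
Op 3: N3 marks N1=dead -> (dead,v1)
Op 4: N1 marks N2=suspect -> (suspect,v2)
Op 5: gossip N2<->N1 -> N2.N0=(alive,v0) N2.N1=(alive,v0) N2.N2=(suspect,v2) N2.N3=(alive,v0) | N1.N0=(alive,v0) N1.N1=(alive,v0) N1.N2=(suspect,v2) N1.N3=(alive,v0)
Op 6: gossip N2<->N0 -> N2.N0=(alive,v0) N2.N1=(alive,v0) N2.N2=(suspect,v2) N2.N3=(alive,v0) | N0.N0=(alive,v0) N0.N1=(alive,v0) N0.N2=(suspect,v2) N0.N3=(alive,v0)
Op 7: gossip N0<->N3 -> N0.N0=(alive,v0) N0.N1=(dead,v1) N0.N2=(suspect,v2) N0.N3=(suspect,v1) | N3.N0=(alive,v0) N3.N1=(dead,v1) N3.N2=(suspect,v2) N3.N3=(suspect,v1)
Op 8: gossip N0<->N1 -> N0.N0=(alive,v0) N0.N1=(dead,v1) N0.N2=(suspect,v2) N0.N3=(suspect,v1) | N1.N0=(alive,v0) N1.N1=(dead,v1) N1.N2=(suspect,v2) N1.N3=(suspect,v1)
Op 9: N1 marks N0=suspect -> (suspect,v1)
Op 10: gossip N1<->N2 -> N1.N0=(suspect,v1) N1.N1=(dead,v1) N1.N2=(suspect,v2) N1.N3=(suspect,v1) | N2.N0=(suspect,v1) N2.N1=(dead,v1) N2.N2=(suspect,v2) N2.N3=(suspect,v1)
Op 11: gossip N0<->N3 -> N0.N0=(alive,v0) N0.N1=(dead,v1) N0.N2=(suspect,v2) N0.N3=(suspect,v1) | N3.N0=(alive,v0) N3.N1=(dead,v1) N3.N2=(suspect,v2) N3.N3=(suspect,v1)
Op 12: N0 marks N2=suspect -> (suspect,v3)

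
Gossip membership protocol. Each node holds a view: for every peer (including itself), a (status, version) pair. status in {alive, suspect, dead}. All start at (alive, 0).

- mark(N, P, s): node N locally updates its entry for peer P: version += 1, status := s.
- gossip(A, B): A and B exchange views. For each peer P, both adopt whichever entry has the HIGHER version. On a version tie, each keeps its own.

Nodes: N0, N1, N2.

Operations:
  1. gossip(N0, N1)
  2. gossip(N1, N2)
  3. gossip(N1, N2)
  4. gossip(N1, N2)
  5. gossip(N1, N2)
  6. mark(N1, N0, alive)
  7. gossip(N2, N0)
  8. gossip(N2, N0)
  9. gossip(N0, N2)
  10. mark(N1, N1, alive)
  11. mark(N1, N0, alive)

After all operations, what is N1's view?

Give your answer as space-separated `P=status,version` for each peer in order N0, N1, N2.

Answer: N0=alive,2 N1=alive,1 N2=alive,0

Derivation:
Op 1: gossip N0<->N1 -> N0.N0=(alive,v0) N0.N1=(alive,v0) N0.N2=(alive,v0) | N1.N0=(alive,v0) N1.N1=(alive,v0) N1.N2=(alive,v0)
Op 2: gossip N1<->N2 -> N1.N0=(alive,v0) N1.N1=(alive,v0) N1.N2=(alive,v0) | N2.N0=(alive,v0) N2.N1=(alive,v0) N2.N2=(alive,v0)
Op 3: gossip N1<->N2 -> N1.N0=(alive,v0) N1.N1=(alive,v0) N1.N2=(alive,v0) | N2.N0=(alive,v0) N2.N1=(alive,v0) N2.N2=(alive,v0)
Op 4: gossip N1<->N2 -> N1.N0=(alive,v0) N1.N1=(alive,v0) N1.N2=(alive,v0) | N2.N0=(alive,v0) N2.N1=(alive,v0) N2.N2=(alive,v0)
Op 5: gossip N1<->N2 -> N1.N0=(alive,v0) N1.N1=(alive,v0) N1.N2=(alive,v0) | N2.N0=(alive,v0) N2.N1=(alive,v0) N2.N2=(alive,v0)
Op 6: N1 marks N0=alive -> (alive,v1)
Op 7: gossip N2<->N0 -> N2.N0=(alive,v0) N2.N1=(alive,v0) N2.N2=(alive,v0) | N0.N0=(alive,v0) N0.N1=(alive,v0) N0.N2=(alive,v0)
Op 8: gossip N2<->N0 -> N2.N0=(alive,v0) N2.N1=(alive,v0) N2.N2=(alive,v0) | N0.N0=(alive,v0) N0.N1=(alive,v0) N0.N2=(alive,v0)
Op 9: gossip N0<->N2 -> N0.N0=(alive,v0) N0.N1=(alive,v0) N0.N2=(alive,v0) | N2.N0=(alive,v0) N2.N1=(alive,v0) N2.N2=(alive,v0)
Op 10: N1 marks N1=alive -> (alive,v1)
Op 11: N1 marks N0=alive -> (alive,v2)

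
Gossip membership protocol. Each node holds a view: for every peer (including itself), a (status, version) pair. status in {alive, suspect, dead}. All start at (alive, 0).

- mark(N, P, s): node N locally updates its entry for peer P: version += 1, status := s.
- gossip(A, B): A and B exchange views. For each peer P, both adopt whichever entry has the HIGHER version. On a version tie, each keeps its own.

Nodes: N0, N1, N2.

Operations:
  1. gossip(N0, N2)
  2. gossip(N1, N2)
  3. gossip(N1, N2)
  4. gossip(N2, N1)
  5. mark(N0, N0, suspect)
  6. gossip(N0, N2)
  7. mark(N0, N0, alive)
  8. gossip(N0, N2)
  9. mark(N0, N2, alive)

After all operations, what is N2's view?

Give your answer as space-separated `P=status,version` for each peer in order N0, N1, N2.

Op 1: gossip N0<->N2 -> N0.N0=(alive,v0) N0.N1=(alive,v0) N0.N2=(alive,v0) | N2.N0=(alive,v0) N2.N1=(alive,v0) N2.N2=(alive,v0)
Op 2: gossip N1<->N2 -> N1.N0=(alive,v0) N1.N1=(alive,v0) N1.N2=(alive,v0) | N2.N0=(alive,v0) N2.N1=(alive,v0) N2.N2=(alive,v0)
Op 3: gossip N1<->N2 -> N1.N0=(alive,v0) N1.N1=(alive,v0) N1.N2=(alive,v0) | N2.N0=(alive,v0) N2.N1=(alive,v0) N2.N2=(alive,v0)
Op 4: gossip N2<->N1 -> N2.N0=(alive,v0) N2.N1=(alive,v0) N2.N2=(alive,v0) | N1.N0=(alive,v0) N1.N1=(alive,v0) N1.N2=(alive,v0)
Op 5: N0 marks N0=suspect -> (suspect,v1)
Op 6: gossip N0<->N2 -> N0.N0=(suspect,v1) N0.N1=(alive,v0) N0.N2=(alive,v0) | N2.N0=(suspect,v1) N2.N1=(alive,v0) N2.N2=(alive,v0)
Op 7: N0 marks N0=alive -> (alive,v2)
Op 8: gossip N0<->N2 -> N0.N0=(alive,v2) N0.N1=(alive,v0) N0.N2=(alive,v0) | N2.N0=(alive,v2) N2.N1=(alive,v0) N2.N2=(alive,v0)
Op 9: N0 marks N2=alive -> (alive,v1)

Answer: N0=alive,2 N1=alive,0 N2=alive,0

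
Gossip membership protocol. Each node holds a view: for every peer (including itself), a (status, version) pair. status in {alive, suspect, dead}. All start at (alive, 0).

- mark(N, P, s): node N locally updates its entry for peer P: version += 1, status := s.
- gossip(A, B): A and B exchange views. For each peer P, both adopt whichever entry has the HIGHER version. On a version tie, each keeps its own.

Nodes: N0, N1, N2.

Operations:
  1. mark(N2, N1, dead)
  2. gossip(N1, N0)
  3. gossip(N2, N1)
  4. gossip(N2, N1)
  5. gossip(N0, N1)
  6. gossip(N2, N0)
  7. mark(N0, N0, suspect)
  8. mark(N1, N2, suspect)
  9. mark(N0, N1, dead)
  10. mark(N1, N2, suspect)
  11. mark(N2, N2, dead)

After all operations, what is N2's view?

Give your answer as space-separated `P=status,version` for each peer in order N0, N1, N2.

Op 1: N2 marks N1=dead -> (dead,v1)
Op 2: gossip N1<->N0 -> N1.N0=(alive,v0) N1.N1=(alive,v0) N1.N2=(alive,v0) | N0.N0=(alive,v0) N0.N1=(alive,v0) N0.N2=(alive,v0)
Op 3: gossip N2<->N1 -> N2.N0=(alive,v0) N2.N1=(dead,v1) N2.N2=(alive,v0) | N1.N0=(alive,v0) N1.N1=(dead,v1) N1.N2=(alive,v0)
Op 4: gossip N2<->N1 -> N2.N0=(alive,v0) N2.N1=(dead,v1) N2.N2=(alive,v0) | N1.N0=(alive,v0) N1.N1=(dead,v1) N1.N2=(alive,v0)
Op 5: gossip N0<->N1 -> N0.N0=(alive,v0) N0.N1=(dead,v1) N0.N2=(alive,v0) | N1.N0=(alive,v0) N1.N1=(dead,v1) N1.N2=(alive,v0)
Op 6: gossip N2<->N0 -> N2.N0=(alive,v0) N2.N1=(dead,v1) N2.N2=(alive,v0) | N0.N0=(alive,v0) N0.N1=(dead,v1) N0.N2=(alive,v0)
Op 7: N0 marks N0=suspect -> (suspect,v1)
Op 8: N1 marks N2=suspect -> (suspect,v1)
Op 9: N0 marks N1=dead -> (dead,v2)
Op 10: N1 marks N2=suspect -> (suspect,v2)
Op 11: N2 marks N2=dead -> (dead,v1)

Answer: N0=alive,0 N1=dead,1 N2=dead,1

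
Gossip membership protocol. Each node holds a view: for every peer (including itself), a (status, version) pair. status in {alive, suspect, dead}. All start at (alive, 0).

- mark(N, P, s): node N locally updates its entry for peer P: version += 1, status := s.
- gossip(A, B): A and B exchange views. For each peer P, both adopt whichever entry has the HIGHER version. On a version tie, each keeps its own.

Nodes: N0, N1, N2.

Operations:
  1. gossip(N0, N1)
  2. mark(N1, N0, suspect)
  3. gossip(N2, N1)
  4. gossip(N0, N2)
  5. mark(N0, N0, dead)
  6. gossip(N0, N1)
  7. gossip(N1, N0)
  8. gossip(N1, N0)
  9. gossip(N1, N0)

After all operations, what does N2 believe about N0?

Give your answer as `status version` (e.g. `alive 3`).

Answer: suspect 1

Derivation:
Op 1: gossip N0<->N1 -> N0.N0=(alive,v0) N0.N1=(alive,v0) N0.N2=(alive,v0) | N1.N0=(alive,v0) N1.N1=(alive,v0) N1.N2=(alive,v0)
Op 2: N1 marks N0=suspect -> (suspect,v1)
Op 3: gossip N2<->N1 -> N2.N0=(suspect,v1) N2.N1=(alive,v0) N2.N2=(alive,v0) | N1.N0=(suspect,v1) N1.N1=(alive,v0) N1.N2=(alive,v0)
Op 4: gossip N0<->N2 -> N0.N0=(suspect,v1) N0.N1=(alive,v0) N0.N2=(alive,v0) | N2.N0=(suspect,v1) N2.N1=(alive,v0) N2.N2=(alive,v0)
Op 5: N0 marks N0=dead -> (dead,v2)
Op 6: gossip N0<->N1 -> N0.N0=(dead,v2) N0.N1=(alive,v0) N0.N2=(alive,v0) | N1.N0=(dead,v2) N1.N1=(alive,v0) N1.N2=(alive,v0)
Op 7: gossip N1<->N0 -> N1.N0=(dead,v2) N1.N1=(alive,v0) N1.N2=(alive,v0) | N0.N0=(dead,v2) N0.N1=(alive,v0) N0.N2=(alive,v0)
Op 8: gossip N1<->N0 -> N1.N0=(dead,v2) N1.N1=(alive,v0) N1.N2=(alive,v0) | N0.N0=(dead,v2) N0.N1=(alive,v0) N0.N2=(alive,v0)
Op 9: gossip N1<->N0 -> N1.N0=(dead,v2) N1.N1=(alive,v0) N1.N2=(alive,v0) | N0.N0=(dead,v2) N0.N1=(alive,v0) N0.N2=(alive,v0)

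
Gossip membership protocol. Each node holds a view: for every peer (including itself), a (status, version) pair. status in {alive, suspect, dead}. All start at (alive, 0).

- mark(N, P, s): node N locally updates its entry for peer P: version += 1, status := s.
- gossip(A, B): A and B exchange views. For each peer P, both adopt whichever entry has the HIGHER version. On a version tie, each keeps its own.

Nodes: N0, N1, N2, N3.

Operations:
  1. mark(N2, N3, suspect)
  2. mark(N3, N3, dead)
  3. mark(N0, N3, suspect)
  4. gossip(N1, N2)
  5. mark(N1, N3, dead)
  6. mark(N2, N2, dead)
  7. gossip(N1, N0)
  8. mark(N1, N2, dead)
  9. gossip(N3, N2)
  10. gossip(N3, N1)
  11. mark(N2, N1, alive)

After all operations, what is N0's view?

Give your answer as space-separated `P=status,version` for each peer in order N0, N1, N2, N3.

Op 1: N2 marks N3=suspect -> (suspect,v1)
Op 2: N3 marks N3=dead -> (dead,v1)
Op 3: N0 marks N3=suspect -> (suspect,v1)
Op 4: gossip N1<->N2 -> N1.N0=(alive,v0) N1.N1=(alive,v0) N1.N2=(alive,v0) N1.N3=(suspect,v1) | N2.N0=(alive,v0) N2.N1=(alive,v0) N2.N2=(alive,v0) N2.N3=(suspect,v1)
Op 5: N1 marks N3=dead -> (dead,v2)
Op 6: N2 marks N2=dead -> (dead,v1)
Op 7: gossip N1<->N0 -> N1.N0=(alive,v0) N1.N1=(alive,v0) N1.N2=(alive,v0) N1.N3=(dead,v2) | N0.N0=(alive,v0) N0.N1=(alive,v0) N0.N2=(alive,v0) N0.N3=(dead,v2)
Op 8: N1 marks N2=dead -> (dead,v1)
Op 9: gossip N3<->N2 -> N3.N0=(alive,v0) N3.N1=(alive,v0) N3.N2=(dead,v1) N3.N3=(dead,v1) | N2.N0=(alive,v0) N2.N1=(alive,v0) N2.N2=(dead,v1) N2.N3=(suspect,v1)
Op 10: gossip N3<->N1 -> N3.N0=(alive,v0) N3.N1=(alive,v0) N3.N2=(dead,v1) N3.N3=(dead,v2) | N1.N0=(alive,v0) N1.N1=(alive,v0) N1.N2=(dead,v1) N1.N3=(dead,v2)
Op 11: N2 marks N1=alive -> (alive,v1)

Answer: N0=alive,0 N1=alive,0 N2=alive,0 N3=dead,2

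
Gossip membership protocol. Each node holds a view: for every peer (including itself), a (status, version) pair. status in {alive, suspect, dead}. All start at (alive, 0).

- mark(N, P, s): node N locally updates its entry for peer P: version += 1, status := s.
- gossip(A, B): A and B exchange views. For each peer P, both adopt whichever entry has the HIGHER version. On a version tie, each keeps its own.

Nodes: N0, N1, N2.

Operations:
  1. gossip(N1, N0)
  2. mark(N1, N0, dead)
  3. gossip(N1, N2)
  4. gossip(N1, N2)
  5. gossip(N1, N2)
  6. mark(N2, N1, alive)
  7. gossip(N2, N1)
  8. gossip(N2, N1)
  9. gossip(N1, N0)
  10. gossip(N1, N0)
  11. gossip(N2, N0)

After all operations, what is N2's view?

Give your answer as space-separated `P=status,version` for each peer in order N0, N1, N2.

Op 1: gossip N1<->N0 -> N1.N0=(alive,v0) N1.N1=(alive,v0) N1.N2=(alive,v0) | N0.N0=(alive,v0) N0.N1=(alive,v0) N0.N2=(alive,v0)
Op 2: N1 marks N0=dead -> (dead,v1)
Op 3: gossip N1<->N2 -> N1.N0=(dead,v1) N1.N1=(alive,v0) N1.N2=(alive,v0) | N2.N0=(dead,v1) N2.N1=(alive,v0) N2.N2=(alive,v0)
Op 4: gossip N1<->N2 -> N1.N0=(dead,v1) N1.N1=(alive,v0) N1.N2=(alive,v0) | N2.N0=(dead,v1) N2.N1=(alive,v0) N2.N2=(alive,v0)
Op 5: gossip N1<->N2 -> N1.N0=(dead,v1) N1.N1=(alive,v0) N1.N2=(alive,v0) | N2.N0=(dead,v1) N2.N1=(alive,v0) N2.N2=(alive,v0)
Op 6: N2 marks N1=alive -> (alive,v1)
Op 7: gossip N2<->N1 -> N2.N0=(dead,v1) N2.N1=(alive,v1) N2.N2=(alive,v0) | N1.N0=(dead,v1) N1.N1=(alive,v1) N1.N2=(alive,v0)
Op 8: gossip N2<->N1 -> N2.N0=(dead,v1) N2.N1=(alive,v1) N2.N2=(alive,v0) | N1.N0=(dead,v1) N1.N1=(alive,v1) N1.N2=(alive,v0)
Op 9: gossip N1<->N0 -> N1.N0=(dead,v1) N1.N1=(alive,v1) N1.N2=(alive,v0) | N0.N0=(dead,v1) N0.N1=(alive,v1) N0.N2=(alive,v0)
Op 10: gossip N1<->N0 -> N1.N0=(dead,v1) N1.N1=(alive,v1) N1.N2=(alive,v0) | N0.N0=(dead,v1) N0.N1=(alive,v1) N0.N2=(alive,v0)
Op 11: gossip N2<->N0 -> N2.N0=(dead,v1) N2.N1=(alive,v1) N2.N2=(alive,v0) | N0.N0=(dead,v1) N0.N1=(alive,v1) N0.N2=(alive,v0)

Answer: N0=dead,1 N1=alive,1 N2=alive,0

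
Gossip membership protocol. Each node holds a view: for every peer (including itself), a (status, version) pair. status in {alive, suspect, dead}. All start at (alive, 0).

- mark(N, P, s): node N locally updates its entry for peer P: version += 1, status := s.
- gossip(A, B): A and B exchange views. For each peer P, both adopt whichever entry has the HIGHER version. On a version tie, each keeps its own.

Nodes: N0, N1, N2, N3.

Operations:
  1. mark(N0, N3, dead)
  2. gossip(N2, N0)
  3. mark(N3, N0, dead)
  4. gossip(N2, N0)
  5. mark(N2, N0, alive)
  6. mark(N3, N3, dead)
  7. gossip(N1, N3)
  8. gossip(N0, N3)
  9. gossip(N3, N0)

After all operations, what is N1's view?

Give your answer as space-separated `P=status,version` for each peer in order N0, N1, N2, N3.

Answer: N0=dead,1 N1=alive,0 N2=alive,0 N3=dead,1

Derivation:
Op 1: N0 marks N3=dead -> (dead,v1)
Op 2: gossip N2<->N0 -> N2.N0=(alive,v0) N2.N1=(alive,v0) N2.N2=(alive,v0) N2.N3=(dead,v1) | N0.N0=(alive,v0) N0.N1=(alive,v0) N0.N2=(alive,v0) N0.N3=(dead,v1)
Op 3: N3 marks N0=dead -> (dead,v1)
Op 4: gossip N2<->N0 -> N2.N0=(alive,v0) N2.N1=(alive,v0) N2.N2=(alive,v0) N2.N3=(dead,v1) | N0.N0=(alive,v0) N0.N1=(alive,v0) N0.N2=(alive,v0) N0.N3=(dead,v1)
Op 5: N2 marks N0=alive -> (alive,v1)
Op 6: N3 marks N3=dead -> (dead,v1)
Op 7: gossip N1<->N3 -> N1.N0=(dead,v1) N1.N1=(alive,v0) N1.N2=(alive,v0) N1.N3=(dead,v1) | N3.N0=(dead,v1) N3.N1=(alive,v0) N3.N2=(alive,v0) N3.N3=(dead,v1)
Op 8: gossip N0<->N3 -> N0.N0=(dead,v1) N0.N1=(alive,v0) N0.N2=(alive,v0) N0.N3=(dead,v1) | N3.N0=(dead,v1) N3.N1=(alive,v0) N3.N2=(alive,v0) N3.N3=(dead,v1)
Op 9: gossip N3<->N0 -> N3.N0=(dead,v1) N3.N1=(alive,v0) N3.N2=(alive,v0) N3.N3=(dead,v1) | N0.N0=(dead,v1) N0.N1=(alive,v0) N0.N2=(alive,v0) N0.N3=(dead,v1)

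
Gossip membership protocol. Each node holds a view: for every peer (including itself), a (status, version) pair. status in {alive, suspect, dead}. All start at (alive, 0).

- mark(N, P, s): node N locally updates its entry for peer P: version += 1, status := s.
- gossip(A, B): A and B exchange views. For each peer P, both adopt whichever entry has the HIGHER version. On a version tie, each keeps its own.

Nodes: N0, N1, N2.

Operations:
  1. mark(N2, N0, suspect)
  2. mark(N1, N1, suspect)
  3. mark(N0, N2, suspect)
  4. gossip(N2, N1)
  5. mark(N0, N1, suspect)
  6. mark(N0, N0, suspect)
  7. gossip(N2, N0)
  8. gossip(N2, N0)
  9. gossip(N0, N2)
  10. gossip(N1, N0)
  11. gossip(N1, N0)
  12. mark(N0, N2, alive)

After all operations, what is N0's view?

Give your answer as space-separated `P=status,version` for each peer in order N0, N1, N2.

Op 1: N2 marks N0=suspect -> (suspect,v1)
Op 2: N1 marks N1=suspect -> (suspect,v1)
Op 3: N0 marks N2=suspect -> (suspect,v1)
Op 4: gossip N2<->N1 -> N2.N0=(suspect,v1) N2.N1=(suspect,v1) N2.N2=(alive,v0) | N1.N0=(suspect,v1) N1.N1=(suspect,v1) N1.N2=(alive,v0)
Op 5: N0 marks N1=suspect -> (suspect,v1)
Op 6: N0 marks N0=suspect -> (suspect,v1)
Op 7: gossip N2<->N0 -> N2.N0=(suspect,v1) N2.N1=(suspect,v1) N2.N2=(suspect,v1) | N0.N0=(suspect,v1) N0.N1=(suspect,v1) N0.N2=(suspect,v1)
Op 8: gossip N2<->N0 -> N2.N0=(suspect,v1) N2.N1=(suspect,v1) N2.N2=(suspect,v1) | N0.N0=(suspect,v1) N0.N1=(suspect,v1) N0.N2=(suspect,v1)
Op 9: gossip N0<->N2 -> N0.N0=(suspect,v1) N0.N1=(suspect,v1) N0.N2=(suspect,v1) | N2.N0=(suspect,v1) N2.N1=(suspect,v1) N2.N2=(suspect,v1)
Op 10: gossip N1<->N0 -> N1.N0=(suspect,v1) N1.N1=(suspect,v1) N1.N2=(suspect,v1) | N0.N0=(suspect,v1) N0.N1=(suspect,v1) N0.N2=(suspect,v1)
Op 11: gossip N1<->N0 -> N1.N0=(suspect,v1) N1.N1=(suspect,v1) N1.N2=(suspect,v1) | N0.N0=(suspect,v1) N0.N1=(suspect,v1) N0.N2=(suspect,v1)
Op 12: N0 marks N2=alive -> (alive,v2)

Answer: N0=suspect,1 N1=suspect,1 N2=alive,2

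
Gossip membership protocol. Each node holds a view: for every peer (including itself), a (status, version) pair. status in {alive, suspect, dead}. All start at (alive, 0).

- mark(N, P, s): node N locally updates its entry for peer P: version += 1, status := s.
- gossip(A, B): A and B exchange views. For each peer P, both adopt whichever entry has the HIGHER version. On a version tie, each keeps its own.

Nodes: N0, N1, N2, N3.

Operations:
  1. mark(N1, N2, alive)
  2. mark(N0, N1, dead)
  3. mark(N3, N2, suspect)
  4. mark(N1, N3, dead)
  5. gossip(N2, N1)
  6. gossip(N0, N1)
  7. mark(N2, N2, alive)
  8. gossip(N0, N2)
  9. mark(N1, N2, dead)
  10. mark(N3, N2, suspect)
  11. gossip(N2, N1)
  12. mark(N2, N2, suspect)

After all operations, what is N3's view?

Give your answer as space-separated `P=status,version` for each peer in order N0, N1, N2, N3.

Answer: N0=alive,0 N1=alive,0 N2=suspect,2 N3=alive,0

Derivation:
Op 1: N1 marks N2=alive -> (alive,v1)
Op 2: N0 marks N1=dead -> (dead,v1)
Op 3: N3 marks N2=suspect -> (suspect,v1)
Op 4: N1 marks N3=dead -> (dead,v1)
Op 5: gossip N2<->N1 -> N2.N0=(alive,v0) N2.N1=(alive,v0) N2.N2=(alive,v1) N2.N3=(dead,v1) | N1.N0=(alive,v0) N1.N1=(alive,v0) N1.N2=(alive,v1) N1.N3=(dead,v1)
Op 6: gossip N0<->N1 -> N0.N0=(alive,v0) N0.N1=(dead,v1) N0.N2=(alive,v1) N0.N3=(dead,v1) | N1.N0=(alive,v0) N1.N1=(dead,v1) N1.N2=(alive,v1) N1.N3=(dead,v1)
Op 7: N2 marks N2=alive -> (alive,v2)
Op 8: gossip N0<->N2 -> N0.N0=(alive,v0) N0.N1=(dead,v1) N0.N2=(alive,v2) N0.N3=(dead,v1) | N2.N0=(alive,v0) N2.N1=(dead,v1) N2.N2=(alive,v2) N2.N3=(dead,v1)
Op 9: N1 marks N2=dead -> (dead,v2)
Op 10: N3 marks N2=suspect -> (suspect,v2)
Op 11: gossip N2<->N1 -> N2.N0=(alive,v0) N2.N1=(dead,v1) N2.N2=(alive,v2) N2.N3=(dead,v1) | N1.N0=(alive,v0) N1.N1=(dead,v1) N1.N2=(dead,v2) N1.N3=(dead,v1)
Op 12: N2 marks N2=suspect -> (suspect,v3)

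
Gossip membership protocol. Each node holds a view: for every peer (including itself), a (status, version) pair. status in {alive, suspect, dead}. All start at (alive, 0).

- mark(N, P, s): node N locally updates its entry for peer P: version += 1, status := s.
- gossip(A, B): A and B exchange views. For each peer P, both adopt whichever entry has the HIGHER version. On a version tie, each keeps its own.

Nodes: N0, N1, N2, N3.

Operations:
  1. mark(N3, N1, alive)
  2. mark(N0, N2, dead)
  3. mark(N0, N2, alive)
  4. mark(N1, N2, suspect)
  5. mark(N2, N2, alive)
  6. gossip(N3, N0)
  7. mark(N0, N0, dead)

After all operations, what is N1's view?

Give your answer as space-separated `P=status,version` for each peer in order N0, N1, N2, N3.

Answer: N0=alive,0 N1=alive,0 N2=suspect,1 N3=alive,0

Derivation:
Op 1: N3 marks N1=alive -> (alive,v1)
Op 2: N0 marks N2=dead -> (dead,v1)
Op 3: N0 marks N2=alive -> (alive,v2)
Op 4: N1 marks N2=suspect -> (suspect,v1)
Op 5: N2 marks N2=alive -> (alive,v1)
Op 6: gossip N3<->N0 -> N3.N0=(alive,v0) N3.N1=(alive,v1) N3.N2=(alive,v2) N3.N3=(alive,v0) | N0.N0=(alive,v0) N0.N1=(alive,v1) N0.N2=(alive,v2) N0.N3=(alive,v0)
Op 7: N0 marks N0=dead -> (dead,v1)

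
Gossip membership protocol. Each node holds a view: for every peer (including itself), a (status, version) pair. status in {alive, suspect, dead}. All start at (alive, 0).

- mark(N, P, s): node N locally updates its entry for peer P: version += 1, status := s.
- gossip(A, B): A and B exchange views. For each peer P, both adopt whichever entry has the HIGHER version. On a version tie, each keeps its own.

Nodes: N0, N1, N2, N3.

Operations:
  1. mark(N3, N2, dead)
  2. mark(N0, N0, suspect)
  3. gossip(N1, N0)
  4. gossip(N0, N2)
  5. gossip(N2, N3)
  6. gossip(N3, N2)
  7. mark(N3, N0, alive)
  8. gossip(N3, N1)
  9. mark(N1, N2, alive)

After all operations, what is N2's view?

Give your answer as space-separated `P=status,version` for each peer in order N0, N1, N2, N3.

Op 1: N3 marks N2=dead -> (dead,v1)
Op 2: N0 marks N0=suspect -> (suspect,v1)
Op 3: gossip N1<->N0 -> N1.N0=(suspect,v1) N1.N1=(alive,v0) N1.N2=(alive,v0) N1.N3=(alive,v0) | N0.N0=(suspect,v1) N0.N1=(alive,v0) N0.N2=(alive,v0) N0.N3=(alive,v0)
Op 4: gossip N0<->N2 -> N0.N0=(suspect,v1) N0.N1=(alive,v0) N0.N2=(alive,v0) N0.N3=(alive,v0) | N2.N0=(suspect,v1) N2.N1=(alive,v0) N2.N2=(alive,v0) N2.N3=(alive,v0)
Op 5: gossip N2<->N3 -> N2.N0=(suspect,v1) N2.N1=(alive,v0) N2.N2=(dead,v1) N2.N3=(alive,v0) | N3.N0=(suspect,v1) N3.N1=(alive,v0) N3.N2=(dead,v1) N3.N3=(alive,v0)
Op 6: gossip N3<->N2 -> N3.N0=(suspect,v1) N3.N1=(alive,v0) N3.N2=(dead,v1) N3.N3=(alive,v0) | N2.N0=(suspect,v1) N2.N1=(alive,v0) N2.N2=(dead,v1) N2.N3=(alive,v0)
Op 7: N3 marks N0=alive -> (alive,v2)
Op 8: gossip N3<->N1 -> N3.N0=(alive,v2) N3.N1=(alive,v0) N3.N2=(dead,v1) N3.N3=(alive,v0) | N1.N0=(alive,v2) N1.N1=(alive,v0) N1.N2=(dead,v1) N1.N3=(alive,v0)
Op 9: N1 marks N2=alive -> (alive,v2)

Answer: N0=suspect,1 N1=alive,0 N2=dead,1 N3=alive,0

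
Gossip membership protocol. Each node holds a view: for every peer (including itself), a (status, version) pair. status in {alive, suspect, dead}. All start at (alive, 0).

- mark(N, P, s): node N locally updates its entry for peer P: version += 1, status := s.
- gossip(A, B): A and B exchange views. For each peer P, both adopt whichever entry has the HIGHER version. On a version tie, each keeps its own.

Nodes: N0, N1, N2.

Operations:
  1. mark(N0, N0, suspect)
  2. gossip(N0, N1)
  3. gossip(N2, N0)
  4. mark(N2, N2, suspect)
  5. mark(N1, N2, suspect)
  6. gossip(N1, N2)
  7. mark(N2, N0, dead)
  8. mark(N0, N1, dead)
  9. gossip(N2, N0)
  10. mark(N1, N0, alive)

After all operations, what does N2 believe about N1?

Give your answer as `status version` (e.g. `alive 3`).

Answer: dead 1

Derivation:
Op 1: N0 marks N0=suspect -> (suspect,v1)
Op 2: gossip N0<->N1 -> N0.N0=(suspect,v1) N0.N1=(alive,v0) N0.N2=(alive,v0) | N1.N0=(suspect,v1) N1.N1=(alive,v0) N1.N2=(alive,v0)
Op 3: gossip N2<->N0 -> N2.N0=(suspect,v1) N2.N1=(alive,v0) N2.N2=(alive,v0) | N0.N0=(suspect,v1) N0.N1=(alive,v0) N0.N2=(alive,v0)
Op 4: N2 marks N2=suspect -> (suspect,v1)
Op 5: N1 marks N2=suspect -> (suspect,v1)
Op 6: gossip N1<->N2 -> N1.N0=(suspect,v1) N1.N1=(alive,v0) N1.N2=(suspect,v1) | N2.N0=(suspect,v1) N2.N1=(alive,v0) N2.N2=(suspect,v1)
Op 7: N2 marks N0=dead -> (dead,v2)
Op 8: N0 marks N1=dead -> (dead,v1)
Op 9: gossip N2<->N0 -> N2.N0=(dead,v2) N2.N1=(dead,v1) N2.N2=(suspect,v1) | N0.N0=(dead,v2) N0.N1=(dead,v1) N0.N2=(suspect,v1)
Op 10: N1 marks N0=alive -> (alive,v2)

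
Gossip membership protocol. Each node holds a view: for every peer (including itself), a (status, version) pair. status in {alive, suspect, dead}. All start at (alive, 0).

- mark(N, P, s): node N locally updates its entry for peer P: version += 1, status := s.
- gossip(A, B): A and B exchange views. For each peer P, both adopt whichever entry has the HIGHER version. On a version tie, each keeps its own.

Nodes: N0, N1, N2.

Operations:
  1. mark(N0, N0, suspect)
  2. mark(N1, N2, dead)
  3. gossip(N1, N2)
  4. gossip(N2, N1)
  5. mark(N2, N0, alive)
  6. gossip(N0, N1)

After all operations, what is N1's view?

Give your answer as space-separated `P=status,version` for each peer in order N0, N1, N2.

Op 1: N0 marks N0=suspect -> (suspect,v1)
Op 2: N1 marks N2=dead -> (dead,v1)
Op 3: gossip N1<->N2 -> N1.N0=(alive,v0) N1.N1=(alive,v0) N1.N2=(dead,v1) | N2.N0=(alive,v0) N2.N1=(alive,v0) N2.N2=(dead,v1)
Op 4: gossip N2<->N1 -> N2.N0=(alive,v0) N2.N1=(alive,v0) N2.N2=(dead,v1) | N1.N0=(alive,v0) N1.N1=(alive,v0) N1.N2=(dead,v1)
Op 5: N2 marks N0=alive -> (alive,v1)
Op 6: gossip N0<->N1 -> N0.N0=(suspect,v1) N0.N1=(alive,v0) N0.N2=(dead,v1) | N1.N0=(suspect,v1) N1.N1=(alive,v0) N1.N2=(dead,v1)

Answer: N0=suspect,1 N1=alive,0 N2=dead,1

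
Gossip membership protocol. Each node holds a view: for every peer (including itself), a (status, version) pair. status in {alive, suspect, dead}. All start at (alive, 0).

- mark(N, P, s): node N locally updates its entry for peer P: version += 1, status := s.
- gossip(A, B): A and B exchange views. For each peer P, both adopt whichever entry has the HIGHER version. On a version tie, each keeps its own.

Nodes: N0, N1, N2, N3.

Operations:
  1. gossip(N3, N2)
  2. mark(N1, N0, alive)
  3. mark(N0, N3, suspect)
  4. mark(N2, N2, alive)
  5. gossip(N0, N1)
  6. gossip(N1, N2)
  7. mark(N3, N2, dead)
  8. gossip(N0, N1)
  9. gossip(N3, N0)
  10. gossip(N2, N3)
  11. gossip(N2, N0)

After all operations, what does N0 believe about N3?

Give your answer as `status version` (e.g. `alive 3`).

Answer: suspect 1

Derivation:
Op 1: gossip N3<->N2 -> N3.N0=(alive,v0) N3.N1=(alive,v0) N3.N2=(alive,v0) N3.N3=(alive,v0) | N2.N0=(alive,v0) N2.N1=(alive,v0) N2.N2=(alive,v0) N2.N3=(alive,v0)
Op 2: N1 marks N0=alive -> (alive,v1)
Op 3: N0 marks N3=suspect -> (suspect,v1)
Op 4: N2 marks N2=alive -> (alive,v1)
Op 5: gossip N0<->N1 -> N0.N0=(alive,v1) N0.N1=(alive,v0) N0.N2=(alive,v0) N0.N3=(suspect,v1) | N1.N0=(alive,v1) N1.N1=(alive,v0) N1.N2=(alive,v0) N1.N3=(suspect,v1)
Op 6: gossip N1<->N2 -> N1.N0=(alive,v1) N1.N1=(alive,v0) N1.N2=(alive,v1) N1.N3=(suspect,v1) | N2.N0=(alive,v1) N2.N1=(alive,v0) N2.N2=(alive,v1) N2.N3=(suspect,v1)
Op 7: N3 marks N2=dead -> (dead,v1)
Op 8: gossip N0<->N1 -> N0.N0=(alive,v1) N0.N1=(alive,v0) N0.N2=(alive,v1) N0.N3=(suspect,v1) | N1.N0=(alive,v1) N1.N1=(alive,v0) N1.N2=(alive,v1) N1.N3=(suspect,v1)
Op 9: gossip N3<->N0 -> N3.N0=(alive,v1) N3.N1=(alive,v0) N3.N2=(dead,v1) N3.N3=(suspect,v1) | N0.N0=(alive,v1) N0.N1=(alive,v0) N0.N2=(alive,v1) N0.N3=(suspect,v1)
Op 10: gossip N2<->N3 -> N2.N0=(alive,v1) N2.N1=(alive,v0) N2.N2=(alive,v1) N2.N3=(suspect,v1) | N3.N0=(alive,v1) N3.N1=(alive,v0) N3.N2=(dead,v1) N3.N3=(suspect,v1)
Op 11: gossip N2<->N0 -> N2.N0=(alive,v1) N2.N1=(alive,v0) N2.N2=(alive,v1) N2.N3=(suspect,v1) | N0.N0=(alive,v1) N0.N1=(alive,v0) N0.N2=(alive,v1) N0.N3=(suspect,v1)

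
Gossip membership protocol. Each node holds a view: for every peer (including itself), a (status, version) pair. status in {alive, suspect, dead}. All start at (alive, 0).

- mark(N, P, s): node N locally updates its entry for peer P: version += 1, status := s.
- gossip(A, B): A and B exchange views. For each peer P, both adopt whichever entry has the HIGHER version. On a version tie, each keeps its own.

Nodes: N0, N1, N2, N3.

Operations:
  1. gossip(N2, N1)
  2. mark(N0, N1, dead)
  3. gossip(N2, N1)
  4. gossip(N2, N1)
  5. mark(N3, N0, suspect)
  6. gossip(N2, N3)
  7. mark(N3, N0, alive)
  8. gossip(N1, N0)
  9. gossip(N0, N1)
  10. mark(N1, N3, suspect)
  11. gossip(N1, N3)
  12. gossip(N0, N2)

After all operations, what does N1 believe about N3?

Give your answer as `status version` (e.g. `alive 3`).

Answer: suspect 1

Derivation:
Op 1: gossip N2<->N1 -> N2.N0=(alive,v0) N2.N1=(alive,v0) N2.N2=(alive,v0) N2.N3=(alive,v0) | N1.N0=(alive,v0) N1.N1=(alive,v0) N1.N2=(alive,v0) N1.N3=(alive,v0)
Op 2: N0 marks N1=dead -> (dead,v1)
Op 3: gossip N2<->N1 -> N2.N0=(alive,v0) N2.N1=(alive,v0) N2.N2=(alive,v0) N2.N3=(alive,v0) | N1.N0=(alive,v0) N1.N1=(alive,v0) N1.N2=(alive,v0) N1.N3=(alive,v0)
Op 4: gossip N2<->N1 -> N2.N0=(alive,v0) N2.N1=(alive,v0) N2.N2=(alive,v0) N2.N3=(alive,v0) | N1.N0=(alive,v0) N1.N1=(alive,v0) N1.N2=(alive,v0) N1.N3=(alive,v0)
Op 5: N3 marks N0=suspect -> (suspect,v1)
Op 6: gossip N2<->N3 -> N2.N0=(suspect,v1) N2.N1=(alive,v0) N2.N2=(alive,v0) N2.N3=(alive,v0) | N3.N0=(suspect,v1) N3.N1=(alive,v0) N3.N2=(alive,v0) N3.N3=(alive,v0)
Op 7: N3 marks N0=alive -> (alive,v2)
Op 8: gossip N1<->N0 -> N1.N0=(alive,v0) N1.N1=(dead,v1) N1.N2=(alive,v0) N1.N3=(alive,v0) | N0.N0=(alive,v0) N0.N1=(dead,v1) N0.N2=(alive,v0) N0.N3=(alive,v0)
Op 9: gossip N0<->N1 -> N0.N0=(alive,v0) N0.N1=(dead,v1) N0.N2=(alive,v0) N0.N3=(alive,v0) | N1.N0=(alive,v0) N1.N1=(dead,v1) N1.N2=(alive,v0) N1.N3=(alive,v0)
Op 10: N1 marks N3=suspect -> (suspect,v1)
Op 11: gossip N1<->N3 -> N1.N0=(alive,v2) N1.N1=(dead,v1) N1.N2=(alive,v0) N1.N3=(suspect,v1) | N3.N0=(alive,v2) N3.N1=(dead,v1) N3.N2=(alive,v0) N3.N3=(suspect,v1)
Op 12: gossip N0<->N2 -> N0.N0=(suspect,v1) N0.N1=(dead,v1) N0.N2=(alive,v0) N0.N3=(alive,v0) | N2.N0=(suspect,v1) N2.N1=(dead,v1) N2.N2=(alive,v0) N2.N3=(alive,v0)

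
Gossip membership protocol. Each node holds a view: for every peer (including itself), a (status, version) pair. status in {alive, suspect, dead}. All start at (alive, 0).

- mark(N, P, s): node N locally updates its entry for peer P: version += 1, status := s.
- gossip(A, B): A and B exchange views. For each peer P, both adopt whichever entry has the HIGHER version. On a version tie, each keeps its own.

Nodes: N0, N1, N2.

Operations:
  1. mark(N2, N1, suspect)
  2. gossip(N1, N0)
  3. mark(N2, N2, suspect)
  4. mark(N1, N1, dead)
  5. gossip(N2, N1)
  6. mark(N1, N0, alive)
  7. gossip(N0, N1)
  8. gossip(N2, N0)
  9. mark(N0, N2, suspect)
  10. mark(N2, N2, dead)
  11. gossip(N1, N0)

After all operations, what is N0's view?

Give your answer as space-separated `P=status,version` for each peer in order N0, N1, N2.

Op 1: N2 marks N1=suspect -> (suspect,v1)
Op 2: gossip N1<->N0 -> N1.N0=(alive,v0) N1.N1=(alive,v0) N1.N2=(alive,v0) | N0.N0=(alive,v0) N0.N1=(alive,v0) N0.N2=(alive,v0)
Op 3: N2 marks N2=suspect -> (suspect,v1)
Op 4: N1 marks N1=dead -> (dead,v1)
Op 5: gossip N2<->N1 -> N2.N0=(alive,v0) N2.N1=(suspect,v1) N2.N2=(suspect,v1) | N1.N0=(alive,v0) N1.N1=(dead,v1) N1.N2=(suspect,v1)
Op 6: N1 marks N0=alive -> (alive,v1)
Op 7: gossip N0<->N1 -> N0.N0=(alive,v1) N0.N1=(dead,v1) N0.N2=(suspect,v1) | N1.N0=(alive,v1) N1.N1=(dead,v1) N1.N2=(suspect,v1)
Op 8: gossip N2<->N0 -> N2.N0=(alive,v1) N2.N1=(suspect,v1) N2.N2=(suspect,v1) | N0.N0=(alive,v1) N0.N1=(dead,v1) N0.N2=(suspect,v1)
Op 9: N0 marks N2=suspect -> (suspect,v2)
Op 10: N2 marks N2=dead -> (dead,v2)
Op 11: gossip N1<->N0 -> N1.N0=(alive,v1) N1.N1=(dead,v1) N1.N2=(suspect,v2) | N0.N0=(alive,v1) N0.N1=(dead,v1) N0.N2=(suspect,v2)

Answer: N0=alive,1 N1=dead,1 N2=suspect,2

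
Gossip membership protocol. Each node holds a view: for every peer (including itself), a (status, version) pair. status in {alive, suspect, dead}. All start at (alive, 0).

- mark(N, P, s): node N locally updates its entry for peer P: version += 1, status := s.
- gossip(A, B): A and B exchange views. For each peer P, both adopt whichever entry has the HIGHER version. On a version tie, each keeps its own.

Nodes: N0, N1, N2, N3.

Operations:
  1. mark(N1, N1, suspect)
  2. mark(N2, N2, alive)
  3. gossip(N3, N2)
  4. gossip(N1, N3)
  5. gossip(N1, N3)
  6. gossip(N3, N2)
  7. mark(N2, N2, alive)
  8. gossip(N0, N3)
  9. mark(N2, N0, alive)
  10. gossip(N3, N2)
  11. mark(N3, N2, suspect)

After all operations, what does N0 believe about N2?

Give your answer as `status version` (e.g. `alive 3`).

Answer: alive 1

Derivation:
Op 1: N1 marks N1=suspect -> (suspect,v1)
Op 2: N2 marks N2=alive -> (alive,v1)
Op 3: gossip N3<->N2 -> N3.N0=(alive,v0) N3.N1=(alive,v0) N3.N2=(alive,v1) N3.N3=(alive,v0) | N2.N0=(alive,v0) N2.N1=(alive,v0) N2.N2=(alive,v1) N2.N3=(alive,v0)
Op 4: gossip N1<->N3 -> N1.N0=(alive,v0) N1.N1=(suspect,v1) N1.N2=(alive,v1) N1.N3=(alive,v0) | N3.N0=(alive,v0) N3.N1=(suspect,v1) N3.N2=(alive,v1) N3.N3=(alive,v0)
Op 5: gossip N1<->N3 -> N1.N0=(alive,v0) N1.N1=(suspect,v1) N1.N2=(alive,v1) N1.N3=(alive,v0) | N3.N0=(alive,v0) N3.N1=(suspect,v1) N3.N2=(alive,v1) N3.N3=(alive,v0)
Op 6: gossip N3<->N2 -> N3.N0=(alive,v0) N3.N1=(suspect,v1) N3.N2=(alive,v1) N3.N3=(alive,v0) | N2.N0=(alive,v0) N2.N1=(suspect,v1) N2.N2=(alive,v1) N2.N3=(alive,v0)
Op 7: N2 marks N2=alive -> (alive,v2)
Op 8: gossip N0<->N3 -> N0.N0=(alive,v0) N0.N1=(suspect,v1) N0.N2=(alive,v1) N0.N3=(alive,v0) | N3.N0=(alive,v0) N3.N1=(suspect,v1) N3.N2=(alive,v1) N3.N3=(alive,v0)
Op 9: N2 marks N0=alive -> (alive,v1)
Op 10: gossip N3<->N2 -> N3.N0=(alive,v1) N3.N1=(suspect,v1) N3.N2=(alive,v2) N3.N3=(alive,v0) | N2.N0=(alive,v1) N2.N1=(suspect,v1) N2.N2=(alive,v2) N2.N3=(alive,v0)
Op 11: N3 marks N2=suspect -> (suspect,v3)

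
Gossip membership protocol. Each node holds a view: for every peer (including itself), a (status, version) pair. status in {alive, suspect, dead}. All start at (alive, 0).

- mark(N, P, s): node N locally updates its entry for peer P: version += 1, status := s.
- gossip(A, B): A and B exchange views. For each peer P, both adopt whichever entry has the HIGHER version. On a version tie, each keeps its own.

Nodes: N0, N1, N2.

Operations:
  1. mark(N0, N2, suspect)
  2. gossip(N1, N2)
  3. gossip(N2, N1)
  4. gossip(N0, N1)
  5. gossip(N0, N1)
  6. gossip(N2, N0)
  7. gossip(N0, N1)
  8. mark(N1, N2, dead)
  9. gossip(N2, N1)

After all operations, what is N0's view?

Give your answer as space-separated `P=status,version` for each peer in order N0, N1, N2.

Answer: N0=alive,0 N1=alive,0 N2=suspect,1

Derivation:
Op 1: N0 marks N2=suspect -> (suspect,v1)
Op 2: gossip N1<->N2 -> N1.N0=(alive,v0) N1.N1=(alive,v0) N1.N2=(alive,v0) | N2.N0=(alive,v0) N2.N1=(alive,v0) N2.N2=(alive,v0)
Op 3: gossip N2<->N1 -> N2.N0=(alive,v0) N2.N1=(alive,v0) N2.N2=(alive,v0) | N1.N0=(alive,v0) N1.N1=(alive,v0) N1.N2=(alive,v0)
Op 4: gossip N0<->N1 -> N0.N0=(alive,v0) N0.N1=(alive,v0) N0.N2=(suspect,v1) | N1.N0=(alive,v0) N1.N1=(alive,v0) N1.N2=(suspect,v1)
Op 5: gossip N0<->N1 -> N0.N0=(alive,v0) N0.N1=(alive,v0) N0.N2=(suspect,v1) | N1.N0=(alive,v0) N1.N1=(alive,v0) N1.N2=(suspect,v1)
Op 6: gossip N2<->N0 -> N2.N0=(alive,v0) N2.N1=(alive,v0) N2.N2=(suspect,v1) | N0.N0=(alive,v0) N0.N1=(alive,v0) N0.N2=(suspect,v1)
Op 7: gossip N0<->N1 -> N0.N0=(alive,v0) N0.N1=(alive,v0) N0.N2=(suspect,v1) | N1.N0=(alive,v0) N1.N1=(alive,v0) N1.N2=(suspect,v1)
Op 8: N1 marks N2=dead -> (dead,v2)
Op 9: gossip N2<->N1 -> N2.N0=(alive,v0) N2.N1=(alive,v0) N2.N2=(dead,v2) | N1.N0=(alive,v0) N1.N1=(alive,v0) N1.N2=(dead,v2)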